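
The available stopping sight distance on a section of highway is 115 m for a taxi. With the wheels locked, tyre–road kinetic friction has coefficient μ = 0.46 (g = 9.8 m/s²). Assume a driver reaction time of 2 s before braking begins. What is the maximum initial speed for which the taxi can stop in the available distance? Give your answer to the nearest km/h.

Maximum speed ≈ 88 km/h

a = μg = 0.46 × 9.8 = 4.508 m/s².
Stopping distance: v·t_r + v²/(2a) = 115 with t_r = 2 s and a = 4.508 m/s².
So v² + 18.032 v − 1036.84 = 0.
Positive root: v = −a·t_r + √((a·t_r)² + 2a·d) = −9.016 + √(81.288 + 1036.84) = 24.4224 m/s.
24.4224 m/s × 3.6 = 87.921 km/h.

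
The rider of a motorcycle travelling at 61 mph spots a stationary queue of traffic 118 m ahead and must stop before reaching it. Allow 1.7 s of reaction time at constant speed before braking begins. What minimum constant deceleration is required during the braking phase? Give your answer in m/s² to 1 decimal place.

Required deceleration ≈ 5.2 m/s²

61 mph × 0.44704 = 27.2694 m/s.
Distance covered during reaction = 27.2694 × 1.7 = 46.358 m.
Distance available for braking: 118 − 46.358 = 71.642 m.
v² = 2a·d ⇒ a = v²/(2d) = 27.2694² / (2 × 71.642) = 743.620 / 143.284 = 5.1898 m/s².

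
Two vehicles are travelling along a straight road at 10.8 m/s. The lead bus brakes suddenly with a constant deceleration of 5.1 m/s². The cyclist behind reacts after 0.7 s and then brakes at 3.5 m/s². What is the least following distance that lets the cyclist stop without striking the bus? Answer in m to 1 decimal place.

Minimum gap ≈ 12.8 m

Leader travels v²/(2a_L) = 116.640 / 10.200 = 11.435 m before stopping.
Follower covers v·t_r = 10.8000 × 0.7 = 7.560 m while reacting, then v²/(2a_F) = 116.640 / 7.000 = 16.663 m while braking, for a total of 7.560 + 16.663 = 24.223 m.
Since a_F ≤ a_L and the follower starts braking later, the follower is never slower than the leader, so the closest approach is when both have stopped.
Minimum gap = 24.223 − 11.435 = 12.788 m.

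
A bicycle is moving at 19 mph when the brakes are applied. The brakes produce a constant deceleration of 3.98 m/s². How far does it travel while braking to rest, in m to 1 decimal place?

19 mph × 0.44704 = 8.4938 m/s.
Braking distance = v²/(2a) = 8.4938² / (2 × 3.980) = 72.145 / 7.960 = 9.063 m.

Braking distance ≈ 9.1 m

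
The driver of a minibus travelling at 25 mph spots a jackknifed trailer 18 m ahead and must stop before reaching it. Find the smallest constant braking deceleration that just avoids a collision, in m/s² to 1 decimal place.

Required deceleration ≈ 3.5 m/s²

25 mph × 0.44704 = 11.1760 m/s.
v² = 2a·d ⇒ a = v²/(2d) = 11.1760² / (2 × 18.000) = 124.903 / 36.000 = 3.4695 m/s².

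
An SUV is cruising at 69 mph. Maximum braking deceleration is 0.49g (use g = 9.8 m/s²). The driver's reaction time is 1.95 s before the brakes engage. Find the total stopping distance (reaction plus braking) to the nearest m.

Total stopping distance ≈ 159 m

69 mph × 0.44704 = 30.8458 m/s.
a = 0.49 × 9.8 = 4.802 m/s².
Reaction distance = v·t_r = 30.8458 × 1.95 = 60.149 m.
Braking distance = v²/(2a) = 30.8458² / (2 × 4.802) = 951.463 / 9.604 = 99.069 m.
Total = 60.149 + 99.069 = 159.218 m.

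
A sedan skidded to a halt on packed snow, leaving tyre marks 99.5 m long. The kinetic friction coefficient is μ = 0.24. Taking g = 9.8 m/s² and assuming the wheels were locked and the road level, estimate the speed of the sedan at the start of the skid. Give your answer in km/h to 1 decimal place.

Initial speed ≈ 77.9 km/h

Deceleration a = μg = 0.24 × 9.8 = 2.352 m/s².
v = √(2a·d) = √(2 × 2.352 × 99.5) = √468.048 = 21.6344 m/s.
= 21.6344 × 3.6 = 77.884 km/h.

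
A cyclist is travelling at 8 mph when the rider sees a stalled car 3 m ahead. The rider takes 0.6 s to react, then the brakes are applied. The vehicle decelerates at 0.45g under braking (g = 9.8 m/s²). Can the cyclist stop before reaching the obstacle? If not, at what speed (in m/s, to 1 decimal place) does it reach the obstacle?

No — it strikes the obstacle at 2.3 m/s

8 mph × 0.44704 = 3.5763 m/s.
a = 0.45 × 9.8 = 4.410 m/s².
Reaction distance = 3.5763 × 0.6 = 2.146 m.
Braking distance needed to stop: v²/(2a) = 12.790 / 8.820 = 1.450 m, so total needed = 2.146 + 1.450 = 3.596 m > 3 m — it cannot stop.
Distance remaining when braking begins: 3 − 2.146 = 0.854 m.
v² = v₀² − 2a·d = 12.790 − 2 × 4.410 × 0.854 = 5.258 m²/s².
v = √5.258 = 2.293 m/s.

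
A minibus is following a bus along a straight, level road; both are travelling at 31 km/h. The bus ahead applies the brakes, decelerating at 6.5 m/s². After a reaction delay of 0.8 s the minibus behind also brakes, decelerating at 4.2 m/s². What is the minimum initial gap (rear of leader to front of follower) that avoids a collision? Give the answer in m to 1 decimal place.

31 km/h ÷ 3.6 = 8.6111 m/s.
Leader travels v²/(2a_L) = 74.151 / 13.000 = 5.704 m before stopping.
Follower covers v·t_r = 8.6111 × 0.8 = 6.889 m while reacting, then v²/(2a_F) = 74.151 / 8.400 = 8.827 m while braking, for a total of 6.889 + 8.827 = 15.716 m.
Since a_F ≤ a_L and the follower starts braking later, the follower is never slower than the leader, so the closest approach is when both have stopped.
Minimum gap = 15.716 − 5.704 = 10.012 m.

Minimum gap ≈ 10.0 m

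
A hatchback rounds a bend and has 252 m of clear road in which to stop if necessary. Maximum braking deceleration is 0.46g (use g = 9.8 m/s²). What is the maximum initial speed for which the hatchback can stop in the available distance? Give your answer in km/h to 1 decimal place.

a = 0.46 × 9.8 = 4.508 m/s².
v²/(2a) = d ⇒ v = √(2 × 4.508 × 252) = √2272.03 = 47.6658 m/s.
47.6658 m/s × 3.6 = 171.597 km/h.

Maximum speed ≈ 171.6 km/h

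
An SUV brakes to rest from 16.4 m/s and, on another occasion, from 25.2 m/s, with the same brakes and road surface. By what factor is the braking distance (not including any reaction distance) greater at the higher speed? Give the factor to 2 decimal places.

Braking distance d = v²/(2a), so with a fixed, d ∝ v².
Factor = (25.2/16.4)² = 1.5366² = 2.3611.

Factor ≈ 2.36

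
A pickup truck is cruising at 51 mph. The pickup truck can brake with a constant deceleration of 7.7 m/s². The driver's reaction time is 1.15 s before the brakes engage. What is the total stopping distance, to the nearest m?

51 mph × 0.44704 = 22.7990 m/s.
Reaction distance = v·t_r = 22.7990 × 1.15 = 26.219 m.
Braking distance = v²/(2a) = 22.7990² / (2 × 7.700) = 519.794 / 15.400 = 33.753 m.
Total = 26.219 + 33.753 = 59.972 m.

Total stopping distance ≈ 60 m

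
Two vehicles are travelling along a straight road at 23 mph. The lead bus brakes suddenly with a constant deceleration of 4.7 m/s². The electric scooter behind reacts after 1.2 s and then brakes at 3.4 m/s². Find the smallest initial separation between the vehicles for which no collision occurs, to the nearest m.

Minimum gap ≈ 17 m

23 mph × 0.44704 = 10.2819 m/s.
Leader travels v²/(2a_L) = 105.717 / 9.400 = 11.246 m before stopping.
Follower covers v·t_r = 10.2819 × 1.2 = 12.338 m while reacting, then v²/(2a_F) = 105.717 / 6.800 = 15.547 m while braking, for a total of 12.338 + 15.547 = 27.885 m.
Since a_F ≤ a_L and the follower starts braking later, the follower is never slower than the leader, so the closest approach is when both have stopped.
Minimum gap = 27.885 − 11.246 = 16.639 m.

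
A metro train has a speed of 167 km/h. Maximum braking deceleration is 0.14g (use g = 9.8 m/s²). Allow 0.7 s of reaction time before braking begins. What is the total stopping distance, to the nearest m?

Total stopping distance ≈ 817 m

167 km/h ÷ 3.6 = 46.3889 m/s.
a = 0.14 × 9.8 = 1.372 m/s².
Reaction distance = v·t_r = 46.3889 × 0.7 = 32.472 m.
Braking distance = v²/(2a) = 46.3889² / (2 × 1.372) = 2151.930 / 2.744 = 784.231 m.
Total = 32.472 + 784.231 = 816.703 m.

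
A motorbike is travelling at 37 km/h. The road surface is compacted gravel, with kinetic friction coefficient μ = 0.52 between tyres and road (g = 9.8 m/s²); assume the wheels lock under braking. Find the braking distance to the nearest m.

Braking distance ≈ 10 m

37 km/h ÷ 3.6 = 10.2778 m/s.
a = μg = 0.52 × 9.8 = 5.096 m/s².
Braking distance = v²/(2a) = 10.2778² / (2 × 5.096) = 105.633 / 10.192 = 10.364 m.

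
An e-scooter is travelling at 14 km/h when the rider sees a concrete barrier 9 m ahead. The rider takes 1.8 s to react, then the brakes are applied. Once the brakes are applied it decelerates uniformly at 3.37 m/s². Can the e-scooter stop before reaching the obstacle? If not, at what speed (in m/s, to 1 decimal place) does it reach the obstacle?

No — it strikes the obstacle at 1.3 m/s

14 km/h ÷ 3.6 = 3.8889 m/s.
Reaction distance = 3.8889 × 1.8 = 7.000 m.
Braking distance needed to stop: v²/(2a) = 15.124 / 6.740 = 2.244 m, so total needed = 7.000 + 2.244 = 9.244 m > 9 m — it cannot stop.
Distance remaining when braking begins: 9 − 7.000 = 2.000 m.
v² = v₀² − 2a·d = 15.124 − 2 × 3.370 × 2.000 = 1.644 m²/s².
v = √1.644 = 1.282 m/s.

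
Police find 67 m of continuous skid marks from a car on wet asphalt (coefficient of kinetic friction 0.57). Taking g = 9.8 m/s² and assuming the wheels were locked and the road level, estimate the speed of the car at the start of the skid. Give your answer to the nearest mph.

Initial speed ≈ 61 mph

Deceleration a = μg = 0.57 × 9.8 = 5.586 m/s².
v = √(2a·d) = √(2 × 5.586 × 67) = √748.524 = 27.3592 m/s.
= 27.3592 ÷ 0.44704 = 61.201 mph.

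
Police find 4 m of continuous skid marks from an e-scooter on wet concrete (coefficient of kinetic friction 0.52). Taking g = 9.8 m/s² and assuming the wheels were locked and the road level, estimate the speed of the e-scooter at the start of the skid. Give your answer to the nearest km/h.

Initial speed ≈ 23 km/h

Deceleration a = μg = 0.52 × 9.8 = 5.096 m/s².
v = √(2a·d) = √(2 × 5.096 × 4) = √40.768 = 6.3850 m/s.
= 6.3850 × 3.6 = 22.986 km/h.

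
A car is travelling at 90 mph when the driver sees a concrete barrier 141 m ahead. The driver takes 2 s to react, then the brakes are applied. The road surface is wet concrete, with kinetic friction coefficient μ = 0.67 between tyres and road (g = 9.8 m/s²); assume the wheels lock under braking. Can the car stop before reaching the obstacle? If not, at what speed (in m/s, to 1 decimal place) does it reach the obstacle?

No — it strikes the obstacle at 28.7 m/s

90 mph × 0.44704 = 40.2336 m/s.
a = μg = 0.67 × 9.8 = 6.566 m/s².
Reaction distance = 40.2336 × 2 = 80.467 m.
Braking distance needed to stop: v²/(2a) = 1618.743 / 13.132 = 123.267 m, so total needed = 80.467 + 123.267 = 203.734 m > 141 m — it cannot stop.
Distance remaining when braking begins: 141 − 80.467 = 60.533 m.
v² = v₀² − 2a·d = 1618.743 − 2 × 6.566 × 60.533 = 823.824 m²/s².
v = √823.824 = 28.702 m/s.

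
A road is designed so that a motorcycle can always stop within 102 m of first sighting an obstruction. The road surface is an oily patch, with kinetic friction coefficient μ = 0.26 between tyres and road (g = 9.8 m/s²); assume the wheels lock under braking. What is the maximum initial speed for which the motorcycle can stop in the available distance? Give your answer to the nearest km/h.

Maximum speed ≈ 82 km/h

a = μg = 0.26 × 9.8 = 2.548 m/s².
v²/(2a) = d ⇒ v = √(2 × 2.548 × 102) = √519.79 = 22.7989 m/s.
22.7989 m/s × 3.6 = 82.076 km/h.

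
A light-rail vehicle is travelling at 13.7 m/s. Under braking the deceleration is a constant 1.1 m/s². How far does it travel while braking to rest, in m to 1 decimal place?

Braking distance ≈ 85.3 m

Braking distance = v²/(2a) = 13.7000² / (2 × 1.100) = 187.690 / 2.200 = 85.314 m.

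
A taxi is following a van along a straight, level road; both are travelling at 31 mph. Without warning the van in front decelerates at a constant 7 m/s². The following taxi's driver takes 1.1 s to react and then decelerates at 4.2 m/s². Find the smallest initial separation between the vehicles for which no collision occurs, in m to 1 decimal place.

31 mph × 0.44704 = 13.8582 m/s.
Leader travels v²/(2a_L) = 192.050 / 14.000 = 13.718 m before stopping.
Follower covers v·t_r = 13.8582 × 1.1 = 15.244 m while reacting, then v²/(2a_F) = 192.050 / 8.400 = 22.863 m while braking, for a total of 15.244 + 22.863 = 38.107 m.
Since a_F ≤ a_L and the follower starts braking later, the follower is never slower than the leader, so the closest approach is when both have stopped.
Minimum gap = 38.107 − 13.718 = 24.389 m.

Minimum gap ≈ 24.4 m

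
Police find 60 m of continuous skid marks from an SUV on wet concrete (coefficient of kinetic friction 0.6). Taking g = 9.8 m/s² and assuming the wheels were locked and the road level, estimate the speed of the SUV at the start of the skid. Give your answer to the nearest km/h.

Deceleration a = μg = 0.6 × 9.8 = 5.880 m/s².
v = √(2a·d) = √(2 × 5.880 × 60) = √705.600 = 26.5631 m/s.
= 26.5631 × 3.6 = 95.627 km/h.

Initial speed ≈ 96 km/h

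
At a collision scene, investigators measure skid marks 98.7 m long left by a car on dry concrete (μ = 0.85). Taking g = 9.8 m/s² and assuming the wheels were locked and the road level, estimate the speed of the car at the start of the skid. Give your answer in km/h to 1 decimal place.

Deceleration a = μg = 0.85 × 9.8 = 8.330 m/s².
v = √(2a·d) = √(2 × 8.330 × 98.7) = √1644.342 = 40.5505 m/s.
= 40.5505 × 3.6 = 145.982 km/h.

Initial speed ≈ 146.0 km/h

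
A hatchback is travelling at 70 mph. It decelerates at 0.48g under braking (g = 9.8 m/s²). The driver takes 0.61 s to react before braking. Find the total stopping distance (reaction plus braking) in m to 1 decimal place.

Total stopping distance ≈ 123.2 m

70 mph × 0.44704 = 31.2928 m/s.
a = 0.48 × 9.8 = 4.704 m/s².
Reaction distance = v·t_r = 31.2928 × 0.61 = 19.089 m.
Braking distance = v²/(2a) = 31.2928² / (2 × 4.704) = 979.239 / 9.408 = 104.086 m.
Total = 19.089 + 104.086 = 123.175 m.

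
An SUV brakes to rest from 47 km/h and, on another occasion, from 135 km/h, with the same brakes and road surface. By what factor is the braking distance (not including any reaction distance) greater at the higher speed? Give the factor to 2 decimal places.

Braking distance d = v²/(2a), so with a fixed, d ∝ v².
Factor = (135/47)² = 2.8723² = 8.2501.

Factor ≈ 8.25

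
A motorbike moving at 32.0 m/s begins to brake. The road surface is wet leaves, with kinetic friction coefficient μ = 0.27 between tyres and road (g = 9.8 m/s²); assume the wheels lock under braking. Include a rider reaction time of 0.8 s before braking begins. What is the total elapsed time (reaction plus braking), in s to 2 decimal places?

a = μg = 0.27 × 9.8 = 2.646 m/s².
Braking time = v/a = 32.0000 / 2.646 = 12.094 s.
Total = 0.8 + 12.094 = 12.894 s.

Total time ≈ 12.89 s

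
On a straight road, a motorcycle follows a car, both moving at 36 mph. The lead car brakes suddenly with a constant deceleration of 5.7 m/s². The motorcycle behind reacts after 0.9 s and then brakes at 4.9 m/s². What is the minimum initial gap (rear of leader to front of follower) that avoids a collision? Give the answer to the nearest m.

36 mph × 0.44704 = 16.0934 m/s.
Leader travels v²/(2a_L) = 258.998 / 11.400 = 22.719 m before stopping.
Follower covers v·t_r = 16.0934 × 0.9 = 14.484 m while reacting, then v²/(2a_F) = 258.998 / 9.800 = 26.428 m while braking, for a total of 14.484 + 26.428 = 40.912 m.
Since a_F ≤ a_L and the follower starts braking later, the follower is never slower than the leader, so the closest approach is when both have stopped.
Minimum gap = 40.912 − 22.719 = 18.193 m.

Minimum gap ≈ 18 m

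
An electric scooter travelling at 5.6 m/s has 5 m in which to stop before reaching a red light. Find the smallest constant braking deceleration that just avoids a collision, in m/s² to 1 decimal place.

Required deceleration ≈ 3.1 m/s²

v² = 2a·d ⇒ a = v²/(2d) = 5.6000² / (2 × 5.000) = 31.360 / 10.000 = 3.1360 m/s².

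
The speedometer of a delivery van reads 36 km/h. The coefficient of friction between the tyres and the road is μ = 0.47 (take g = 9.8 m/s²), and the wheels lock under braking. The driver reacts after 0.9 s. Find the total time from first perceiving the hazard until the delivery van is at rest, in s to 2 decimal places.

Total time ≈ 3.07 s

36 km/h ÷ 3.6 = 10.0000 m/s.
a = μg = 0.47 × 9.8 = 4.606 m/s².
Braking time = v/a = 10.0000 / 4.606 = 2.171 s.
Total = 0.9 + 2.171 = 3.071 s.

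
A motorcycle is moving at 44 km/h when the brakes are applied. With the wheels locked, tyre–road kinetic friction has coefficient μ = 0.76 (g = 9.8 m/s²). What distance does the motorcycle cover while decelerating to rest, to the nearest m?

Braking distance ≈ 10 m

44 km/h ÷ 3.6 = 12.2222 m/s.
a = μg = 0.76 × 9.8 = 7.448 m/s².
Braking distance = v²/(2a) = 12.2222² / (2 × 7.448) = 149.382 / 14.896 = 10.028 m.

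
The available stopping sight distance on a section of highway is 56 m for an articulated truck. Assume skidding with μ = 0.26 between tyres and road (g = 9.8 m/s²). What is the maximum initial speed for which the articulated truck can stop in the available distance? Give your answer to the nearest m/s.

Maximum speed ≈ 17 m/s

a = μg = 0.26 × 9.8 = 2.548 m/s².
v²/(2a) = d ⇒ v = √(2 × 2.548 × 56) = √285.38 = 16.8932 m/s.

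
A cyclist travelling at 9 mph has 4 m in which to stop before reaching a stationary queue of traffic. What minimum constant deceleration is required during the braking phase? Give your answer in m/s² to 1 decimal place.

Required deceleration ≈ 2.0 m/s²

9 mph × 0.44704 = 4.0234 m/s.
v² = 2a·d ⇒ a = v²/(2d) = 4.0234² / (2 × 4.000) = 16.188 / 8.000 = 2.0235 m/s².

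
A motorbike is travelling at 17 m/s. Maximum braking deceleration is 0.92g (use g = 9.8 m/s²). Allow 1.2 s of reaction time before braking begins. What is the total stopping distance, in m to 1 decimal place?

a = 0.92 × 9.8 = 9.016 m/s².
Reaction distance = v·t_r = 17.0000 × 1.2 = 20.400 m.
Braking distance = v²/(2a) = 17.0000² / (2 × 9.016) = 289.000 / 18.032 = 16.027 m.
Total = 20.400 + 16.027 = 36.427 m.

Total stopping distance ≈ 36.4 m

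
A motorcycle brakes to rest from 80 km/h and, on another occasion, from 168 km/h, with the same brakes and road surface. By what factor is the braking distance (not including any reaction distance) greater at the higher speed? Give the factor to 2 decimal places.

Factor ≈ 4.41

Braking distance d = v²/(2a), so with a fixed, d ∝ v².
Factor = (168/80)² = 2.1000² = 4.4100.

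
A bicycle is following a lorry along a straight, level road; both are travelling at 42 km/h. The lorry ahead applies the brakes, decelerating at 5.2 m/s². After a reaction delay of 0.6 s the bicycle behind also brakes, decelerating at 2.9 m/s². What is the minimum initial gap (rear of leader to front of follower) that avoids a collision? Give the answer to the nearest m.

Minimum gap ≈ 17 m

42 km/h ÷ 3.6 = 11.6667 m/s.
Leader travels v²/(2a_L) = 136.112 / 10.400 = 13.088 m before stopping.
Follower covers v·t_r = 11.6667 × 0.6 = 7.000 m while reacting, then v²/(2a_F) = 136.112 / 5.800 = 23.468 m while braking, for a total of 7.000 + 23.468 = 30.468 m.
Since a_F ≤ a_L and the follower starts braking later, the follower is never slower than the leader, so the closest approach is when both have stopped.
Minimum gap = 30.468 − 13.088 = 17.380 m.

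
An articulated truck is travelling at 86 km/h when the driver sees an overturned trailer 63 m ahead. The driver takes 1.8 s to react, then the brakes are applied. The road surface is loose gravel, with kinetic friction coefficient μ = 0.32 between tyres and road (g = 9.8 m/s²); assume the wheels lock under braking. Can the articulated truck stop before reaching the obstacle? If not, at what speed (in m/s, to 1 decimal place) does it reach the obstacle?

No — it strikes the obstacle at 21.1 m/s

86 km/h ÷ 3.6 = 23.8889 m/s.
a = μg = 0.32 × 9.8 = 3.136 m/s².
Reaction distance = 23.8889 × 1.8 = 43.000 m.
Braking distance needed to stop: v²/(2a) = 570.680 / 6.272 = 90.989 m, so total needed = 43.000 + 90.989 = 133.989 m > 63 m — it cannot stop.
Distance remaining when braking begins: 63 − 43.000 = 20.000 m.
v² = v₀² − 2a·d = 570.680 − 2 × 3.136 × 20.000 = 445.240 m²/s².
v = √445.240 = 21.101 m/s.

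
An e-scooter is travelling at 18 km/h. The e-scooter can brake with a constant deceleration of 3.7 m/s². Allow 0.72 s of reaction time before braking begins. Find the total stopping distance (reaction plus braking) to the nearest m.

18 km/h ÷ 3.6 = 5.0000 m/s.
Reaction distance = v·t_r = 5.0000 × 0.72 = 3.600 m.
Braking distance = v²/(2a) = 5.0000² / (2 × 3.700) = 25.000 / 7.400 = 3.378 m.
Total = 3.600 + 3.378 = 6.978 m.

Total stopping distance ≈ 7 m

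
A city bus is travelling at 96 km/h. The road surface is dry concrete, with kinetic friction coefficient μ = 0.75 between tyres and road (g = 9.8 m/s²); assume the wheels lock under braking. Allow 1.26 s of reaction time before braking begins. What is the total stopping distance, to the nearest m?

Total stopping distance ≈ 82 m

96 km/h ÷ 3.6 = 26.6667 m/s.
a = μg = 0.75 × 9.8 = 7.350 m/s².
Reaction distance = v·t_r = 26.6667 × 1.26 = 33.600 m.
Braking distance = v²/(2a) = 26.6667² / (2 × 7.350) = 711.113 / 14.700 = 48.375 m.
Total = 33.600 + 48.375 = 81.975 m.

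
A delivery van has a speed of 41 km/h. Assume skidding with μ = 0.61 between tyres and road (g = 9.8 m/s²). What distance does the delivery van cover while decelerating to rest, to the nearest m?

Braking distance ≈ 11 m

41 km/h ÷ 3.6 = 11.3889 m/s.
a = μg = 0.61 × 9.8 = 5.978 m/s².
Braking distance = v²/(2a) = 11.3889² / (2 × 5.978) = 129.707 / 11.956 = 10.849 m.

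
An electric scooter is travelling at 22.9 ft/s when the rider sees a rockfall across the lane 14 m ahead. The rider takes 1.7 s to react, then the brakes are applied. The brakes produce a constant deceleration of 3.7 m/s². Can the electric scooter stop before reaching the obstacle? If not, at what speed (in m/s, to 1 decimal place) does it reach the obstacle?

No — it strikes the obstacle at 5.7 m/s

22.9 ft/s × 0.3048 = 6.9799 m/s.
Reaction distance = 6.9799 × 1.7 = 11.866 m.
Braking distance needed to stop: v²/(2a) = 48.719 / 7.400 = 6.584 m, so total needed = 11.866 + 6.584 = 18.450 m > 14 m — it cannot stop.
Distance remaining when braking begins: 14 − 11.866 = 2.134 m.
v² = v₀² − 2a·d = 48.719 − 2 × 3.700 × 2.134 = 32.927 m²/s².
v = √32.927 = 5.738 m/s.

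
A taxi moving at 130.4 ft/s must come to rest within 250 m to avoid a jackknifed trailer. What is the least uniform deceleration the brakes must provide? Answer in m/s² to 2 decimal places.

130.4 ft/s × 0.3048 = 39.7459 m/s.
v² = 2a·d ⇒ a = v²/(2d) = 39.7459² / (2 × 250.000) = 1579.737 / 500.000 = 3.1595 m/s².

Required deceleration ≈ 3.16 m/s²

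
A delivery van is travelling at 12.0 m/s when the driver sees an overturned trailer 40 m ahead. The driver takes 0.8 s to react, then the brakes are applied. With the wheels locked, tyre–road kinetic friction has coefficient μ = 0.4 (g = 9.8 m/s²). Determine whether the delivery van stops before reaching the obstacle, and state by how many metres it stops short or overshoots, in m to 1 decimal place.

Yes — it stops 12.0 m short of the obstacle

a = μg = 0.4 × 9.8 = 3.920 m/s².
Reaction distance = 12.0000 × 0.8 = 9.600 m.
Braking distance = v²/(2a) = 144.000 / 7.840 = 18.367 m.
Total stopping distance = 9.600 + 18.367 = 27.967 m, vs 40 m available — it stops with 40 − 27.967 = 12.033 m to spare.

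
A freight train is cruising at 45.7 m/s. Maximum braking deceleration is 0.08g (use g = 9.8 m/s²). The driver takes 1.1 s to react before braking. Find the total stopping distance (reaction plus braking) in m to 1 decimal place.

Total stopping distance ≈ 1382.2 m

a = 0.08 × 9.8 = 0.784 m/s².
Reaction distance = v·t_r = 45.7000 × 1.1 = 50.270 m.
Braking distance = v²/(2a) = 45.7000² / (2 × 0.784) = 2088.490 / 1.568 = 1331.945 m.
Total = 50.270 + 1331.945 = 1382.215 m.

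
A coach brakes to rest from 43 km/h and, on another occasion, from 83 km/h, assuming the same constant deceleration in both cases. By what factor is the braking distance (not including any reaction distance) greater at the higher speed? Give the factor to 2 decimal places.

Factor ≈ 3.73

Braking distance d = v²/(2a), so with a fixed, d ∝ v².
Factor = (83/43)² = 1.9302² = 3.7257.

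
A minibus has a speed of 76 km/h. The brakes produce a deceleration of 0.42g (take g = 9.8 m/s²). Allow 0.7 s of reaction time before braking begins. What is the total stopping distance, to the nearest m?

Total stopping distance ≈ 69 m

76 km/h ÷ 3.6 = 21.1111 m/s.
a = 0.42 × 9.8 = 4.116 m/s².
Reaction distance = v·t_r = 21.1111 × 0.7 = 14.778 m.
Braking distance = v²/(2a) = 21.1111² / (2 × 4.116) = 445.679 / 8.232 = 54.140 m.
Total = 14.778 + 54.140 = 68.918 m.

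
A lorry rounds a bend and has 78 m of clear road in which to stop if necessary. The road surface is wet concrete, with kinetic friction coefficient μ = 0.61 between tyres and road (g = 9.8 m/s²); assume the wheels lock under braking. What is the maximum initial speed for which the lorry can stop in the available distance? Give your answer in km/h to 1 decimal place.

a = μg = 0.61 × 9.8 = 5.978 m/s².
v²/(2a) = d ⇒ v = √(2 × 5.978 × 78) = √932.57 = 30.5380 m/s.
30.5380 m/s × 3.6 = 109.937 km/h.

Maximum speed ≈ 109.9 km/h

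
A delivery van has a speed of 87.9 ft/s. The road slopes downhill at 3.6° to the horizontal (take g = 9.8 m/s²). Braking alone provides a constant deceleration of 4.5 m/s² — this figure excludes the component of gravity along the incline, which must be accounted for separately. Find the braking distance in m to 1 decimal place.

87.9 ft/s × 0.3048 = 26.7919 m/s.
Gravity along the downhill slope reduces the braking deceleration: a_eff = 4.500 − 9.8·sin 3.6° = 4.500 − 0.615 = 3.885 m/s².
Braking distance = v²/(2a) = 26.7919² / (2 × 3.885) = 717.806 / 7.770 = 92.382 m.

Braking distance ≈ 92.4 m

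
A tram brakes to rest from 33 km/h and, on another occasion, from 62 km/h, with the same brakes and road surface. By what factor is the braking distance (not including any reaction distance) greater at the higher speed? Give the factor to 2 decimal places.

Braking distance d = v²/(2a), so with a fixed, d ∝ v².
Factor = (62/33)² = 1.8788² = 3.5299.

Factor ≈ 3.53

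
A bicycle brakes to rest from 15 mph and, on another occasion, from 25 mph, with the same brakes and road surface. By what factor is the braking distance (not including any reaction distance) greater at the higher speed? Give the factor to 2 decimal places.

Factor ≈ 2.78

Braking distance d = v²/(2a), so with a fixed, d ∝ v².
Factor = (25/15)² = 1.6667² = 2.7779.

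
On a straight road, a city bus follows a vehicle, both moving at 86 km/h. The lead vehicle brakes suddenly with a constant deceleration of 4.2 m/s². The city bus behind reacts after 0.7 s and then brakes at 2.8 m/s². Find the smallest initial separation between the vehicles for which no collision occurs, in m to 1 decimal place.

86 km/h ÷ 3.6 = 23.8889 m/s.
Leader travels v²/(2a_L) = 570.680 / 8.400 = 67.938 m before stopping.
Follower covers v·t_r = 23.8889 × 0.7 = 16.722 m while reacting, then v²/(2a_F) = 570.680 / 5.600 = 101.907 m while braking, for a total of 16.722 + 101.907 = 118.629 m.
Since a_F ≤ a_L and the follower starts braking later, the follower is never slower than the leader, so the closest approach is when both have stopped.
Minimum gap = 118.629 − 67.938 = 50.691 m.

Minimum gap ≈ 50.7 m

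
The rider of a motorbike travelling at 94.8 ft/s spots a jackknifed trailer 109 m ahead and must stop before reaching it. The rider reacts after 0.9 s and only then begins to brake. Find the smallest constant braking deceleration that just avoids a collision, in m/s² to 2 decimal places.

94.8 ft/s × 0.3048 = 28.8950 m/s.
Distance covered during reaction = 28.8950 × 0.9 = 26.006 m.
Distance available for braking: 109 − 26.006 = 82.994 m.
v² = 2a·d ⇒ a = v²/(2d) = 28.8950² / (2 × 82.994) = 834.921 / 165.988 = 5.0300 m/s².

Required deceleration ≈ 5.03 m/s²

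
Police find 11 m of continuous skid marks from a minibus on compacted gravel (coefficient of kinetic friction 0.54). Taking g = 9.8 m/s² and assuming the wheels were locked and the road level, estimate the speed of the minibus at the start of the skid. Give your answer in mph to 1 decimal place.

Deceleration a = μg = 0.54 × 9.8 = 5.292 m/s².
v = √(2a·d) = √(2 × 5.292 × 11) = √116.424 = 10.7900 m/s.
= 10.7900 ÷ 0.44704 = 24.137 mph.

Initial speed ≈ 24.1 mph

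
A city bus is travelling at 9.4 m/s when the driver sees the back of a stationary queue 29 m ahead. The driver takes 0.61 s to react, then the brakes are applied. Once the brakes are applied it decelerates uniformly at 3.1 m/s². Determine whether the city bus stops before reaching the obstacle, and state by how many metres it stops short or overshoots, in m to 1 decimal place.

Reaction distance = 9.4000 × 0.61 = 5.734 m.
Braking distance = v²/(2a) = 88.360 / 6.200 = 14.252 m.
Total stopping distance = 5.734 + 14.252 = 19.986 m, vs 29 m available — it stops with 29 − 19.986 = 9.014 m to spare.

Yes — it stops 9.0 m short of the obstacle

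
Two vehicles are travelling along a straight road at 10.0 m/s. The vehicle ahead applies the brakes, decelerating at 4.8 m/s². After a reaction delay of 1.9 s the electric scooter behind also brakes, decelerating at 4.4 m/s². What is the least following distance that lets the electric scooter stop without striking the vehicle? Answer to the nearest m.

Minimum gap ≈ 20 m

Leader travels v²/(2a_L) = 100.000 / 9.600 = 10.417 m before stopping.
Follower covers v·t_r = 10.0000 × 1.9 = 19.000 m while reacting, then v²/(2a_F) = 100.000 / 8.800 = 11.364 m while braking, for a total of 19.000 + 11.364 = 30.364 m.
Since a_F ≤ a_L and the follower starts braking later, the follower is never slower than the leader, so the closest approach is when both have stopped.
Minimum gap = 30.364 − 10.417 = 19.947 m.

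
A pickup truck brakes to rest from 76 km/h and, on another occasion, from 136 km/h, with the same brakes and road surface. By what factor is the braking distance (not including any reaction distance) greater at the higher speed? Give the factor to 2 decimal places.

Factor ≈ 3.20

Braking distance d = v²/(2a), so with a fixed, d ∝ v².
Factor = (136/76)² = 1.7895² = 3.2023.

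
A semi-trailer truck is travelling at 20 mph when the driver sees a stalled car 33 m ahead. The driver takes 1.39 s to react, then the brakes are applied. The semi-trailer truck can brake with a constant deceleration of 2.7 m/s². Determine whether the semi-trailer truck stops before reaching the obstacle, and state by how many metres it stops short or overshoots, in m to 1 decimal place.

Yes — it stops 5.8 m short of the obstacle

20 mph × 0.44704 = 8.9408 m/s.
Reaction distance = 8.9408 × 1.39 = 12.428 m.
Braking distance = v²/(2a) = 79.938 / 5.400 = 14.803 m.
Total stopping distance = 12.428 + 14.803 = 27.231 m, vs 33 m available — it stops with 33 − 27.231 = 5.769 m to spare.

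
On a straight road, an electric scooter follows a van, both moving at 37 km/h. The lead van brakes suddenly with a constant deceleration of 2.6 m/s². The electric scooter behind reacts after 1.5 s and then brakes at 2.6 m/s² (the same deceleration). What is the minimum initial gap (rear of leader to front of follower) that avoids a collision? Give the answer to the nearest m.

37 km/h ÷ 3.6 = 10.2778 m/s.
Leader travels v²/(2a_L) = 105.633 / 5.200 = 20.314 m before stopping.
Follower covers v·t_r = 10.2778 × 1.5 = 15.417 m while reacting, then v²/(2a_F) = 105.633 / 5.200 = 20.314 m while braking, for a total of 15.417 + 20.314 = 35.731 m.
Since a_F ≤ a_L and the follower starts braking later, the follower is never slower than the leader, so the closest approach is when both have stopped.
Minimum gap = 35.731 − 20.314 = 15.417 m.

Minimum gap ≈ 15 m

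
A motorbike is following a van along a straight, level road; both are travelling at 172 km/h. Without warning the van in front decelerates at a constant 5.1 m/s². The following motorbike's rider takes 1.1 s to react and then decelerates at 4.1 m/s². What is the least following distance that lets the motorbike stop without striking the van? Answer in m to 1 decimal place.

172 km/h ÷ 3.6 = 47.7778 m/s.
Leader travels v²/(2a_L) = 2282.718 / 10.200 = 223.796 m before stopping.
Follower covers v·t_r = 47.7778 × 1.1 = 52.556 m while reacting, then v²/(2a_F) = 2282.718 / 8.200 = 278.380 m while braking, for a total of 52.556 + 278.380 = 330.936 m.
Since a_F ≤ a_L and the follower starts braking later, the follower is never slower than the leader, so the closest approach is when both have stopped.
Minimum gap = 330.936 − 223.796 = 107.140 m.

Minimum gap ≈ 107.1 m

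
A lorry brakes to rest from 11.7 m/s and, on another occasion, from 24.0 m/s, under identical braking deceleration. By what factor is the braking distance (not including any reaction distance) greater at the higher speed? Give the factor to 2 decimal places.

Factor ≈ 4.21

Braking distance d = v²/(2a), so with a fixed, d ∝ v².
Factor = (24.0/11.7)² = 2.0513² = 4.2078.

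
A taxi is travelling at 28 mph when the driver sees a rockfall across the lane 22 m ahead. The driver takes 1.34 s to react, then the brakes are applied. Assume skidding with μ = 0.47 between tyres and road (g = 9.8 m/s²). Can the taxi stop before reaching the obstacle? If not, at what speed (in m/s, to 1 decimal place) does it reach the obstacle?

28 mph × 0.44704 = 12.5171 m/s.
a = μg = 0.47 × 9.8 = 4.606 m/s².
Reaction distance = 12.5171 × 1.34 = 16.773 m.
Braking distance needed to stop: v²/(2a) = 156.678 / 9.212 = 17.008 m, so total needed = 16.773 + 17.008 = 33.781 m > 22 m — it cannot stop.
Distance remaining when braking begins: 22 − 16.773 = 5.227 m.
v² = v₀² − 2a·d = 156.678 − 2 × 4.606 × 5.227 = 108.527 m²/s².
v = √108.527 = 10.418 m/s.

No — it strikes the obstacle at 10.4 m/s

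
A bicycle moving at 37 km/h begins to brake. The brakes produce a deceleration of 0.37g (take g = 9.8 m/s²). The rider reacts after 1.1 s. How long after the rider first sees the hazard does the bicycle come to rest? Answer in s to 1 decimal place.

Total time ≈ 3.9 s

37 km/h ÷ 3.6 = 10.2778 m/s.
a = 0.37 × 9.8 = 3.626 m/s².
Braking time = v/a = 10.2778 / 3.626 = 2.834 s.
Total = 1.1 + 2.834 = 3.934 s.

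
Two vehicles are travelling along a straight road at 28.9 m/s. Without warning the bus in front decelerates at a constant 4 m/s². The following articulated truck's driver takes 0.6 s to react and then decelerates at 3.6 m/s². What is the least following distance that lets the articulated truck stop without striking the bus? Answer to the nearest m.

Minimum gap ≈ 29 m

Leader travels v²/(2a_L) = 835.210 / 8.000 = 104.401 m before stopping.
Follower covers v·t_r = 28.9000 × 0.6 = 17.340 m while reacting, then v²/(2a_F) = 835.210 / 7.200 = 116.001 m while braking, for a total of 17.340 + 116.001 = 133.341 m.
Since a_F ≤ a_L and the follower starts braking later, the follower is never slower than the leader, so the closest approach is when both have stopped.
Minimum gap = 133.341 − 104.401 = 28.940 m.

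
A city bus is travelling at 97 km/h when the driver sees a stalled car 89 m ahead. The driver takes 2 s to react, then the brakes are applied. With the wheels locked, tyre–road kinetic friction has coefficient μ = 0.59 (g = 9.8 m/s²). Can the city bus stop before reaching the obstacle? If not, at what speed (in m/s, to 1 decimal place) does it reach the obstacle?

No — it strikes the obstacle at 17.9 m/s

97 km/h ÷ 3.6 = 26.9444 m/s.
a = μg = 0.59 × 9.8 = 5.782 m/s².
Reaction distance = 26.9444 × 2 = 53.889 m.
Braking distance needed to stop: v²/(2a) = 726.001 / 11.564 = 62.781 m, so total needed = 53.889 + 62.781 = 116.670 m > 89 m — it cannot stop.
Distance remaining when braking begins: 89 − 53.889 = 35.111 m.
v² = v₀² − 2a·d = 726.001 − 2 × 5.782 × 35.111 = 319.977 m²/s².
v = √319.977 = 17.888 m/s.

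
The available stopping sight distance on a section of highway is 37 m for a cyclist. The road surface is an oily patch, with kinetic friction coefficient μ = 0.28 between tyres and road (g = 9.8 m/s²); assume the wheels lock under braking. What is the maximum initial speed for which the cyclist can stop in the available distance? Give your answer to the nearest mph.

a = μg = 0.28 × 9.8 = 2.744 m/s².
v²/(2a) = d ⇒ v = √(2 × 2.744 × 37) = √203.06 = 14.2499 m/s.
14.2499 m/s ÷ 0.44704 = 31.876 mph.

Maximum speed ≈ 32 mph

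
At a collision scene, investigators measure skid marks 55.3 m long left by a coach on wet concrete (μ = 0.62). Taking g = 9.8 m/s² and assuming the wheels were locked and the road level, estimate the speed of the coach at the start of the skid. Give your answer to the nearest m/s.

Initial speed ≈ 26 m/s

Deceleration a = μg = 0.62 × 9.8 = 6.076 m/s².
v = √(2a·d) = √(2 × 6.076 × 55.3) = √672.006 = 25.9231 m/s.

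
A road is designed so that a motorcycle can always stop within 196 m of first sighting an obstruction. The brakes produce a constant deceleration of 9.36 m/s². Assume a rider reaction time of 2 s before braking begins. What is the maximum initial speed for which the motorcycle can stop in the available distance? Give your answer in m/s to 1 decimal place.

Maximum speed ≈ 44.7 m/s

Stopping distance: v·t_r + v²/(2a) = 196 with t_r = 2 s and a = 9.360 m/s².
So v² + 37.440 v − 3669.12 = 0.
Positive root: v = −a·t_r + √((a·t_r)² + 2a·d) = −18.720 + √(350.438 + 3669.12) = 44.6800 m/s.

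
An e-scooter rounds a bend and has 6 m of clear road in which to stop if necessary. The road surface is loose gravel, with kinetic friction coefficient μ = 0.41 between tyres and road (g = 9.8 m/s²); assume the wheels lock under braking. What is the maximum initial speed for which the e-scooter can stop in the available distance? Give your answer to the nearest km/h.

Maximum speed ≈ 25 km/h

a = μg = 0.41 × 9.8 = 4.018 m/s².
v²/(2a) = d ⇒ v = √(2 × 4.018 × 6) = √48.22 = 6.9441 m/s.
6.9441 m/s × 3.6 = 24.999 km/h.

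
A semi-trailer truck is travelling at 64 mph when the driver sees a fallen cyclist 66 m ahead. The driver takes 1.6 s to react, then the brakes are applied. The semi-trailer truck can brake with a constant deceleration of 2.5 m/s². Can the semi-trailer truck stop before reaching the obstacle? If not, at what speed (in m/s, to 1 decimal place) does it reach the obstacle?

64 mph × 0.44704 = 28.6106 m/s.
Reaction distance = 28.6106 × 1.6 = 45.777 m.
Braking distance needed to stop: v²/(2a) = 818.566 / 5.000 = 163.713 m, so total needed = 45.777 + 163.713 = 209.490 m > 66 m — it cannot stop.
Distance remaining when braking begins: 66 − 45.777 = 20.223 m.
v² = v₀² − 2a·d = 818.566 − 2 × 2.500 × 20.223 = 717.451 m²/s².
v = √717.451 = 26.785 m/s.

No — it strikes the obstacle at 26.8 m/s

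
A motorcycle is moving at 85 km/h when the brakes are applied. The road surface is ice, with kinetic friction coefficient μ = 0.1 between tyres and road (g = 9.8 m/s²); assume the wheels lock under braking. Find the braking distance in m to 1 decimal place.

85 km/h ÷ 3.6 = 23.6111 m/s.
a = μg = 0.1 × 9.8 = 0.980 m/s².
Braking distance = v²/(2a) = 23.6111² / (2 × 0.980) = 557.484 / 1.960 = 284.431 m.

Braking distance ≈ 284.4 m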